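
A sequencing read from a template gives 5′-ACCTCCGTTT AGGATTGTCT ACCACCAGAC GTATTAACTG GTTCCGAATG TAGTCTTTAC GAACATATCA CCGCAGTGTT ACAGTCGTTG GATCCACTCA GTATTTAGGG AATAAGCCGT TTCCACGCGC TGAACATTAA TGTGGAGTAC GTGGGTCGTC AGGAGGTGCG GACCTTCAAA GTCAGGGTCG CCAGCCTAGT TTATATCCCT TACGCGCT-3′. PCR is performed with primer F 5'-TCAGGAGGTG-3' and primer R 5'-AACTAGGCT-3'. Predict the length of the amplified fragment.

Scanning the template, TCAGGAGGTG occurs at positions 159–168; this primer anneals to the bottom strand there with its 3' end pointing downstream.
Taking the reverse complement of AACTAGGCT gives AGCCTAGTT, found at positions 193–201 on the template; the primer anneals here to the top strand with its 3' end pointing upstream.
The product runs from position 159 to position 201, so its length is 201 − 159 + 1 = 43 bp.

43 bp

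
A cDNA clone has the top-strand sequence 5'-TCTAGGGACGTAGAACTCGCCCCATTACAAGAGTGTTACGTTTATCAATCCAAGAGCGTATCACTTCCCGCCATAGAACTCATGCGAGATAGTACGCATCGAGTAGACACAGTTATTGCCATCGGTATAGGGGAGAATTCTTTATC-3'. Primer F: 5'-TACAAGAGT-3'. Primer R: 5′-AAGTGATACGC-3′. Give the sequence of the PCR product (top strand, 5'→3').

Scanning the template, TACAAGAGT occurs at positions 26–34; this primer anneals to the bottom strand there with its 3' end pointing downstream.
The reverse primer's reverse complement is GCGTATCACTT, which matches the template at positions 56–66.
The product is the template from position 26 through 66 (41 bp).

5'-TACAAGAGTGTTACGTTTATCAATCCAAGAGCGTATCACTT-3'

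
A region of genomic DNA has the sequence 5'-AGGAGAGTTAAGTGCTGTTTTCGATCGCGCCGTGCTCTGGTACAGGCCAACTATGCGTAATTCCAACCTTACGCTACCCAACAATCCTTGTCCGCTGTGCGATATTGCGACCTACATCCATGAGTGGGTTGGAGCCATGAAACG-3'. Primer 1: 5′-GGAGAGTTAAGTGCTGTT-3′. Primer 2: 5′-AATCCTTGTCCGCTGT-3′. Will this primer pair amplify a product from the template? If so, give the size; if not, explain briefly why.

Primer 1 (GGAGAGTTAAGTGCTGTT) matches the top strand at positions 2–19 (3' end points downstream).
Primer 2 (AATCCTTGTCCGCTGT) also matches the top strand directly, at positions 83–98 — its reverse complement ACAGCGGACAAGGATT is not present.
Both primers anneal to the bottom strand with 3' ends pointing the same way, so neither can prime synthesis back toward the other.

No product — both primers anneal to the same strand and extend in the same direction.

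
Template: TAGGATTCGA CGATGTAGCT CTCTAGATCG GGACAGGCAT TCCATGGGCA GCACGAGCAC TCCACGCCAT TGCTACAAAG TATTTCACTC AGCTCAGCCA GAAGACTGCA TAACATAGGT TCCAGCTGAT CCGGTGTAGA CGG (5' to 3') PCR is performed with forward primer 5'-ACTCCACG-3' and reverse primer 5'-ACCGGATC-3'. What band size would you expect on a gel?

Forward primer ACTCCACG is found on the top strand at positions 59–66.
The reverse primer's reverse complement is GATCCGGT, which matches the template at positions 128–135.
Amplicon spans positions 59–135: 77 bp.

77 bp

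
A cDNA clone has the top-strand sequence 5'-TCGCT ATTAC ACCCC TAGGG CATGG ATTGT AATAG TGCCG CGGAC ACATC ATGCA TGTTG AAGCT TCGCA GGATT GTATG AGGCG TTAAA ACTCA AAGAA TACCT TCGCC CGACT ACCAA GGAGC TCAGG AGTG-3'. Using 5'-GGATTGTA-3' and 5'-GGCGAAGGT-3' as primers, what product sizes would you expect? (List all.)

The forward primer GGATTGTA matches the top strand at positions 24–31, 71–78.
The reverse primer's reverse complement is ACCTTCGCC, matching at positions 102–110.
Each forward site pairs with the reverse site to give a product ending at position 110: sizes 87, 40 bp.

87 bp, 40 bp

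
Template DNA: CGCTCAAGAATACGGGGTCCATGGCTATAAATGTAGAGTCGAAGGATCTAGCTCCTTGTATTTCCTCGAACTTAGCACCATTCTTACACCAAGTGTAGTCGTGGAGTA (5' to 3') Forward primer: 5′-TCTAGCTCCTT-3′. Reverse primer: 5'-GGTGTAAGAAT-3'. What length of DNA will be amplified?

Scanning the template, TCTAGCTCCTT occurs at positions 47–57; this primer anneals to the bottom strand there with its 3' end pointing downstream.
Reverse complement of the reverse primer: ATTCTTACACC. This occurs on the top strand at positions 80–90.
Amplicon spans positions 47–90: 44 bp.

44 bp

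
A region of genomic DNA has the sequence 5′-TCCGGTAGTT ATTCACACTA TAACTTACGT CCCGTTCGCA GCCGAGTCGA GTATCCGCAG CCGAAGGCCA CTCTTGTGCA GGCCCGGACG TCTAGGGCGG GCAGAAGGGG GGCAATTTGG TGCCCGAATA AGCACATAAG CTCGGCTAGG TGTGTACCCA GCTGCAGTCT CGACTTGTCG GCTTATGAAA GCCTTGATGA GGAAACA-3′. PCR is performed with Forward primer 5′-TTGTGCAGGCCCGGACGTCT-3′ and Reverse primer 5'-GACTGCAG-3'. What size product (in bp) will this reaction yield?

96 bp

Forward primer TTGTGCAGGCCCGGACGTCT is found on the top strand at positions 74–93.
Taking the reverse complement of GACTGCAG gives CTGCAGTC, found at positions 162–169 on the template; the primer anneals here to the top strand with its 3' end pointing upstream.
Product length = (reverse-primer end) − (forward-primer start) + 1 = 169 − 74 + 1 = 96 bp.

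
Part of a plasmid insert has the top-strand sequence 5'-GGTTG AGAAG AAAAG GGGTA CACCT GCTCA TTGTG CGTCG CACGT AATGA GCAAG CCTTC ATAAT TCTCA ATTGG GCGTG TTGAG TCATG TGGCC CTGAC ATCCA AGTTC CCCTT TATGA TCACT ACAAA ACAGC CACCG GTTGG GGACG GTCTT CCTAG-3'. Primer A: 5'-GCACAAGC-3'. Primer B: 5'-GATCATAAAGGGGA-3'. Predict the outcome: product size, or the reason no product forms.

Primer A (GCACAAGC) does not match the top strand, and its reverse complement GCTTGTGC does not match either.
With no annealing site for primer A, no amplification occurs.

No product — primer A has no binding site in the template.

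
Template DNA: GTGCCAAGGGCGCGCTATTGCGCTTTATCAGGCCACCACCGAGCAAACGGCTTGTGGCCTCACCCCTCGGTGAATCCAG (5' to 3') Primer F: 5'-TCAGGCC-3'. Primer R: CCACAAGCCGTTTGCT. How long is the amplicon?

30 bp

Scanning the template, TCAGGCC occurs at positions 28–34; this primer anneals to the bottom strand there with its 3' end pointing downstream.
The reverse primer's reverse complement is AGCAAACGGCTTGTGG, which matches the template at positions 42–57.
Amplicon spans positions 28–57: 30 bp.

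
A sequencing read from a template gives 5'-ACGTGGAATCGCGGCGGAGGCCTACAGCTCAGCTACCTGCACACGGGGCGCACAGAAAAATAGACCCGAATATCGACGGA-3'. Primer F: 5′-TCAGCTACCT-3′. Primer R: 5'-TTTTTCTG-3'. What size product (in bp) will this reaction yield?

32 bp

Forward primer TCAGCTACCT is found on the top strand at positions 29–38.
The reverse primer's reverse complement is CAGAAAAA, which matches the template at positions 53–60.
Amplicon spans positions 29–60: 32 bp.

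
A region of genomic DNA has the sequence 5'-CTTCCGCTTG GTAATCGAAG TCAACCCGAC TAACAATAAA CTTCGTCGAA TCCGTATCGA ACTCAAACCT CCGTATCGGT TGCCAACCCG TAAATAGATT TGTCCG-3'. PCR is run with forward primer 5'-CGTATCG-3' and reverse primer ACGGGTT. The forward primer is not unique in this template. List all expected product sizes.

39 bp, 20 bp

The forward primer CGTATCG matches the top strand at positions 53–59, 72–78.
The reverse primer's reverse complement is AACCCGT, matching at positions 85–91.
Each forward site pairs with the reverse site to give a product ending at position 91: sizes 39, 20 bp.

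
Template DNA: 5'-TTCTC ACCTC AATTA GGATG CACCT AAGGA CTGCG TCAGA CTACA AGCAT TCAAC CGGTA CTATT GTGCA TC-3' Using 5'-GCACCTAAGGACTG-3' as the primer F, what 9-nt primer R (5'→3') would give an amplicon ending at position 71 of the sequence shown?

The forward primer binds at positions 20–33; the product's 3' end on the top strand is position 71.
The reverse primer anneals to the top strand over positions 63–71, i.e. to ATTGTGCAT.
Its sequence written 5'→3' is the reverse complement: ATGCACAAT.

5'-ATGCACAAT-3'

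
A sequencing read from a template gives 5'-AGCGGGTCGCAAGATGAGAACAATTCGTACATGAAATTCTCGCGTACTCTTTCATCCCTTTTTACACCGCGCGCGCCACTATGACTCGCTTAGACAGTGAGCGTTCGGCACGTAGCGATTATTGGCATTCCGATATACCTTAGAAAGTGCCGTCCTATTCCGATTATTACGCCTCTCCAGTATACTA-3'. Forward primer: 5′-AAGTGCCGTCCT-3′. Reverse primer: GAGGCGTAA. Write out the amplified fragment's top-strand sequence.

The forward primer matches the template at positions 145–156.
The reverse primer's reverse complement is TTACGCCTC, which matches the template at positions 167–175.
The product is the template from position 145 through 175 (31 bp).

5'-AAGTGCCGTCCTATTCCGATTATTACGCCTC-3'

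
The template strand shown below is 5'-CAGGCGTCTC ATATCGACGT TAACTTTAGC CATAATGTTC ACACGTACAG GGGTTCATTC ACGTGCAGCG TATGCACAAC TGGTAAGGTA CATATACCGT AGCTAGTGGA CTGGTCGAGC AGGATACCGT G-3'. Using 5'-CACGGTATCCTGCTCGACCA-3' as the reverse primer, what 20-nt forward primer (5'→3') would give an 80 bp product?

5'-GGTTCATTCACGTGCAGCGT-3'

The reverse primer's reverse complement TGGTCGAGCAGGATACCGTG matches the template at positions 112–131, so the product ends at position 131.
An 80 bp product then starts at position 131 − 80 + 1 = 52.
The forward primer is identical to the top strand there: GGTTCATTCACGTGCAGCGT.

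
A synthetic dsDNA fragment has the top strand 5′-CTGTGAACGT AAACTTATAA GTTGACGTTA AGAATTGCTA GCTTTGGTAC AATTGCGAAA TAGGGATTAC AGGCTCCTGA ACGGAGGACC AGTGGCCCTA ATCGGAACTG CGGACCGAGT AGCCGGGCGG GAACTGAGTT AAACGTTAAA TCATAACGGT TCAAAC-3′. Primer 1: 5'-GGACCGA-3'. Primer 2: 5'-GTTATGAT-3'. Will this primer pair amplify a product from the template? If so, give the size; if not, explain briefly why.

Yes — a 46 bp product.

Primer 1 (GGACCGA) matches the top strand at positions 112–118; it acts as a forward primer.
Primer 2's reverse complement is ATCATAAC, matching the top strand at positions 150–157; it acts as a reverse primer.
The 3' ends face each other across positions 112–157, giving a 46 bp product.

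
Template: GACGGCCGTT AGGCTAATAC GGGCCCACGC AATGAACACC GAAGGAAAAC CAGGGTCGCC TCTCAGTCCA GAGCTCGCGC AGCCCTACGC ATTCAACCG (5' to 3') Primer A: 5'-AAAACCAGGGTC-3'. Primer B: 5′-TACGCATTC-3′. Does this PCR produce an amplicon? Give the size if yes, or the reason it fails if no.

No product — both primers anneal to the same strand and extend in the same direction.

Primer A (AAAACCAGGGTC) matches the top strand at positions 46–57 (3' end points downstream).
Primer B (TACGCATTC) also matches the top strand directly, at positions 86–94 — its reverse complement GAATGCGTA is not present.
Both primers anneal to the bottom strand with 3' ends pointing the same way, so neither can prime synthesis back toward the other.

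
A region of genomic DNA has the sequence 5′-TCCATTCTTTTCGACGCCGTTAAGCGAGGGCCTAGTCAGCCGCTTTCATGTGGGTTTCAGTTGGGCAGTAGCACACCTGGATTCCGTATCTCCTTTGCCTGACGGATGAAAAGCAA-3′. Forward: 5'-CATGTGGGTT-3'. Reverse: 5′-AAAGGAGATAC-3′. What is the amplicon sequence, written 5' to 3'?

Scanning the template, CATGTGGGTT occurs at positions 47–56; this primer anneals to the bottom strand there with its 3' end pointing downstream.
The reverse primer's reverse complement is GTATCTCCTTT, which matches the template at positions 86–96.
The product is the template from position 47 through 96 (50 bp).

5'-CATGTGGGTTTCAGTTGGGCAGTAGCACACCTGGATTCCGTATCTCCTTT-3'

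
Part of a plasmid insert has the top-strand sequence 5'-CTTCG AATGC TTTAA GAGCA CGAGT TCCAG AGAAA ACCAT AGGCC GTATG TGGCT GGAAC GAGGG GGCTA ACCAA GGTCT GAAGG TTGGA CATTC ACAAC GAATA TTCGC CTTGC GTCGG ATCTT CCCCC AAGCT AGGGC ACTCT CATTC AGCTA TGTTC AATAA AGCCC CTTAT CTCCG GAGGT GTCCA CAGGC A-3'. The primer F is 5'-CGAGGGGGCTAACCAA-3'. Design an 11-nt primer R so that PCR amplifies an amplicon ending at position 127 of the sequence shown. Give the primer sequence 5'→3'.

5'-GGAAGATCCGA-3'

The forward primer binds at positions 60–75; the product's 3' end on the top strand is position 127.
The reverse primer anneals to the top strand over positions 117–127, i.e. to TCGGATCTTCC.
Its sequence written 5'→3' is the reverse complement: GGAAGATCCGA.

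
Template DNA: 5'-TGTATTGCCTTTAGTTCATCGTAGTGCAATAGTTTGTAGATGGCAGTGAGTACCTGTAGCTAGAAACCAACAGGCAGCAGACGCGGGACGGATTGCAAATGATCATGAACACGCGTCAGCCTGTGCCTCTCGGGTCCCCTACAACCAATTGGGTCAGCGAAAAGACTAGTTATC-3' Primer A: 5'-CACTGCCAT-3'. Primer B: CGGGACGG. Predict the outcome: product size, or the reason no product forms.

No product — the primers' 3' ends point away from each other.

Primer A (CACTGCCAT) has reverse complement ATGGCAGTG, which matches the top strand at positions 40–48; primer A anneals to the top strand there with its 3' end pointing upstream toward position 40.
Primer B (CGGGACGG) matches the top strand directly at positions 84–91; it anneals to the bottom strand with its 3' end pointing downstream toward position 91.
The 3' ends diverge (primer A extends toward position 1, primer B toward position 174), so the primers never converge on a shared product.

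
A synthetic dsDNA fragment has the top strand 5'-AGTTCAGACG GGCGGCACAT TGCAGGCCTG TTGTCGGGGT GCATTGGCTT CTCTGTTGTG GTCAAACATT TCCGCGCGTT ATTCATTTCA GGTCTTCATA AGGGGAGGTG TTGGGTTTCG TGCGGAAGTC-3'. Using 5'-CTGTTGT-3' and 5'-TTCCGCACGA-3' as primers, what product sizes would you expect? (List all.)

100 bp, 75 bp

The forward primer CTGTTGT matches the top strand at positions 28–34, 53–59.
The reverse primer's reverse complement is TCGTGCGGAA, matching at positions 118–127.
Each forward site pairs with the reverse site to give a product ending at position 127: sizes 100, 75 bp.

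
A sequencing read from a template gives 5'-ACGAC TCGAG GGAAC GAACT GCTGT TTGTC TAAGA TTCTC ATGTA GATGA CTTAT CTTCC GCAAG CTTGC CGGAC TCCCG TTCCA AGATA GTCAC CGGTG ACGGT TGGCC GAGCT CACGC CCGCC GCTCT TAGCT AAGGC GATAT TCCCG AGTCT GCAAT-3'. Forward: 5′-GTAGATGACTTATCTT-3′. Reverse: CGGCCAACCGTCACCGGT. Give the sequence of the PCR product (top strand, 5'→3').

5'-GTAGATGACTTATCTTCCGCAAGCTTGCCGGACTCCCGTTCCAAGATAGTCACCGGTGACGGTTGGCCG-3'

The forward primer matches the template at positions 43–58.
The reverse primer's reverse complement is ACCGGTGACGGTTGGCCG, which matches the template at positions 94–111.
The product is the template from position 43 through 111 (69 bp).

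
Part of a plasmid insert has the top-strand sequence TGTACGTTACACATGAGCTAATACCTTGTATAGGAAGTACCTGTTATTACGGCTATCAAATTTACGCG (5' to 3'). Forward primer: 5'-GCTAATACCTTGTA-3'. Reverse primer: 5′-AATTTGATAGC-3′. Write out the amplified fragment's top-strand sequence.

5'-GCTAATACCTTGTATAGGAAGTACCTGTTATTACGGCTATCAAATT-3'

Forward primer GCTAATACCTTGTA is found on the top strand at positions 17–30.
Taking the reverse complement of AATTTGATAGC gives GCTATCAAATT, found at positions 52–62 on the template; the primer anneals here to the top strand with its 3' end pointing upstream.
The product is the template from position 17 through 62 (46 bp).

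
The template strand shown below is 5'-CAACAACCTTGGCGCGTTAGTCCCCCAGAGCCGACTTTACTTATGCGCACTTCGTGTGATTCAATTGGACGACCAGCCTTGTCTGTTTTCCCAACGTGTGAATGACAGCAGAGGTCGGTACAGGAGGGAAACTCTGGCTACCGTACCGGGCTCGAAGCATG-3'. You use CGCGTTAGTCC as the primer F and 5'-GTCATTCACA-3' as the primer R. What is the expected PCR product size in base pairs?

Forward primer CGCGTTAGTCC is found on the top strand at positions 13–23.
Reverse complement of the reverse primer: TGTGAATGAC. This occurs on the top strand at positions 97–106.
Amplicon spans positions 13–106: 94 bp.

94 bp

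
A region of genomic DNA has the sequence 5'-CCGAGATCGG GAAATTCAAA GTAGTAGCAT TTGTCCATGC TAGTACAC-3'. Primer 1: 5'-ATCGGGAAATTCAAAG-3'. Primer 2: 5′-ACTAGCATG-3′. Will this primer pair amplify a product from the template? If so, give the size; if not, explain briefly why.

Yes — a 39 bp product.

Primer 1 (ATCGGGAAATTCAAAG) matches the top strand at positions 6–21; it acts as a forward primer.
Primer 2's reverse complement is CATGCTAGT, matching the top strand at positions 36–44; it acts as a reverse primer.
The 3' ends face each other across positions 6–44, giving a 39 bp product.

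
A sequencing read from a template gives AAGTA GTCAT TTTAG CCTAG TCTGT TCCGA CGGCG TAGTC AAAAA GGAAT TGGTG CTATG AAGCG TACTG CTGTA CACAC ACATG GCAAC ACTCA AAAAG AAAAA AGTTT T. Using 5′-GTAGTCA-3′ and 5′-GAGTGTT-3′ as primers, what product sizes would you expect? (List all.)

The forward primer GTAGTCA matches the top strand at positions 3–9, 35–41.
The reverse primer's reverse complement is AACACTC, matching at positions 88–94.
Each forward site pairs with the reverse site to give a product ending at position 94: sizes 92, 60 bp.

92 bp, 60 bp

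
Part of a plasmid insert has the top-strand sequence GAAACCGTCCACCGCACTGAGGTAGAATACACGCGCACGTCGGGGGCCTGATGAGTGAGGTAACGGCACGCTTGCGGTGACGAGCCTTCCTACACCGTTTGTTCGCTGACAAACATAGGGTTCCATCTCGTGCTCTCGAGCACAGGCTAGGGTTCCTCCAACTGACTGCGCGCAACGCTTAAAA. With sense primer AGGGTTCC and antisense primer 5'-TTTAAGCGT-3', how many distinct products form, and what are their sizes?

The forward primer AGGGTTCC matches the top strand at positions 117–124, 149–156.
The reverse primer's reverse complement is ACGCTTAAA, matching at positions 175–183.
Each forward site pairs with the reverse site to give a product ending at position 183: sizes 67, 35 bp.

Two products: 67 bp, 35 bp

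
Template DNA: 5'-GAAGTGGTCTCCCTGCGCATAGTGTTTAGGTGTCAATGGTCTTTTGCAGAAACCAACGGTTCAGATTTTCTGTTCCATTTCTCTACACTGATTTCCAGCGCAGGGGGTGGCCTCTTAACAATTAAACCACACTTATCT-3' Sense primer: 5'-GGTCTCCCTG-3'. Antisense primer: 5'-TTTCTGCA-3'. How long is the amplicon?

47 bp

The forward primer matches the template at positions 6–15.
The reverse primer's reverse complement is TGCAGAAA, which matches the template at positions 45–52.
The product runs from position 6 to position 52, so its length is 52 − 6 + 1 = 47 bp.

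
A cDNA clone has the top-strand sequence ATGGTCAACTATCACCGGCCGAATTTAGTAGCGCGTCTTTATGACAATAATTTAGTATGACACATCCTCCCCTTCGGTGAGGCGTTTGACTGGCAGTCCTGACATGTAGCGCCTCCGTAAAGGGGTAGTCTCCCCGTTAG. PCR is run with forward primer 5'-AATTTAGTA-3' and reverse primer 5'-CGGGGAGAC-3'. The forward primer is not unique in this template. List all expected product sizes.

The forward primer AATTTAGTA matches the top strand at positions 22–30, 49–57.
The reverse primer's reverse complement is GTCTCCCCG, matching at positions 128–136.
Each forward site pairs with the reverse site to give a product ending at position 136: sizes 115, 88 bp.

115 bp, 88 bp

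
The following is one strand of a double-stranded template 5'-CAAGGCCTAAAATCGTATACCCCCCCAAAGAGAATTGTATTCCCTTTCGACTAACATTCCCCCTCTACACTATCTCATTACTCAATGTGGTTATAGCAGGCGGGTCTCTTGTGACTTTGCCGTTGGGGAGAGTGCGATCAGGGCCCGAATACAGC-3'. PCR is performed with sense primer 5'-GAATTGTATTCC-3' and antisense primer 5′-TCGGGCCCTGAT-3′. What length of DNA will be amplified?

117 bp

The forward primer matches the template at positions 32–43.
Taking the reverse complement of TCGGGCCCTGAT gives ATCAGGGCCCGA, found at positions 137–148 on the template; the primer anneals here to the top strand with its 3' end pointing upstream.
Product length = (reverse-primer end) − (forward-primer start) + 1 = 148 − 32 + 1 = 117 bp.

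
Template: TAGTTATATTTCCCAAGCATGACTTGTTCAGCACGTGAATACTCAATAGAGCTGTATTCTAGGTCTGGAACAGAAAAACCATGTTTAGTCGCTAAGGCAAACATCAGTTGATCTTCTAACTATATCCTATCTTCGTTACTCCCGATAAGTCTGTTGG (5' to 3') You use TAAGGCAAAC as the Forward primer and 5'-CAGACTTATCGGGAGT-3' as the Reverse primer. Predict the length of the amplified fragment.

61 bp

Forward primer TAAGGCAAAC is found on the top strand at positions 93–102.
Reverse complement of the reverse primer: ACTCCCGATAAGTCTG. This occurs on the top strand at positions 138–153.
The product runs from position 93 to position 153, so its length is 153 − 93 + 1 = 61 bp.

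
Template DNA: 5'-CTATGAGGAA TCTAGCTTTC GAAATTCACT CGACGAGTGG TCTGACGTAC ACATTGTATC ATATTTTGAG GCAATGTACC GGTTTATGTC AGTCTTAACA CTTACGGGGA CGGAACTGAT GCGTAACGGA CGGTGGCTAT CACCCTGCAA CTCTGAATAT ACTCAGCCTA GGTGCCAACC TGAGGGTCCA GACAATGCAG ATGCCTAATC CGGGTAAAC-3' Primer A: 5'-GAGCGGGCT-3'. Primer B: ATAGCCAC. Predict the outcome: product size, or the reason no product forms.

No product — primer A has no binding site in the template.

Primer A (GAGCGGGCT) does not match the top strand, and its reverse complement AGCCCGCTC does not match either.
With no annealing site for primer A, no amplification occurs.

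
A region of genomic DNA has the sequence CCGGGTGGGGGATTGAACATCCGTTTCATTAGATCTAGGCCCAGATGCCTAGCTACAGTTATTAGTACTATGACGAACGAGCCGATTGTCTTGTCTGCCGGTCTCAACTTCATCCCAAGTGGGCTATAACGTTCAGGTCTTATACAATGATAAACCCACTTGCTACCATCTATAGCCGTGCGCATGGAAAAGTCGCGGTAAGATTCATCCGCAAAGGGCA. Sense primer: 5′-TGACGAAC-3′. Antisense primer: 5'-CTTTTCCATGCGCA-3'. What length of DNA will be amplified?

122 bp

The forward primer matches the template at positions 71–78.
Reverse complement of the reverse primer: TGCGCATGGAAAAG. This occurs on the top strand at positions 179–192.
Amplicon spans positions 71–192: 122 bp.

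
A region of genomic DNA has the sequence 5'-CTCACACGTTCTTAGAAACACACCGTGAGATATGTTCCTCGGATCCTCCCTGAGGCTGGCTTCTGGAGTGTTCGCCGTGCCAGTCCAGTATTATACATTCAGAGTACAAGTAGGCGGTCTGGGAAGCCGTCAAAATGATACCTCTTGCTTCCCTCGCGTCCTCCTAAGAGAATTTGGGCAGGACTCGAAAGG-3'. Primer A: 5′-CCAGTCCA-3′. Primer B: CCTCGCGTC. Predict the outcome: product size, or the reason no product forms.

No product — both primers anneal to the same strand and extend in the same direction.

Primer A (CCAGTCCA) matches the top strand at positions 80–87 (3' end points downstream).
Primer B (CCTCGCGTC) also matches the top strand directly, at positions 152–160 — its reverse complement GACGCGAGG is not present.
Both primers anneal to the bottom strand with 3' ends pointing the same way, so neither can prime synthesis back toward the other.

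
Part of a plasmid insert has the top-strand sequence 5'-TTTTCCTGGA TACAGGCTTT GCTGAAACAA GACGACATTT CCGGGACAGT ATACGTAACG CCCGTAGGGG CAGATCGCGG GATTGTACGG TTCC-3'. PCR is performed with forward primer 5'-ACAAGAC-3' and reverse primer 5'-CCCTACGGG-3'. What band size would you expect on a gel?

43 bp

Scanning the template, ACAAGAC occurs at positions 27–33; this primer anneals to the bottom strand there with its 3' end pointing downstream.
Reverse complement of the reverse primer: CCCGTAGGG. This occurs on the top strand at positions 61–69.
Product length = (reverse-primer end) − (forward-primer start) + 1 = 69 − 27 + 1 = 43 bp.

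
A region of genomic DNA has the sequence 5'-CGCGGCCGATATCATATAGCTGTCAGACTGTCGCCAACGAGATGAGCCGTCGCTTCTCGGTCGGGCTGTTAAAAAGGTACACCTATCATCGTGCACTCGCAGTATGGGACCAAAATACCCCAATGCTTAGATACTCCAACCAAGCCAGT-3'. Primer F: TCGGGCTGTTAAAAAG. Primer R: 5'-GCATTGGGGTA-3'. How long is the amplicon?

66 bp

Scanning the template, TCGGGCTGTTAAAAAG occurs at positions 61–76; this primer anneals to the bottom strand there with its 3' end pointing downstream.
The reverse primer's reverse complement is TACCCCAATGC, which matches the template at positions 116–126.
Amplicon spans positions 61–126: 66 bp.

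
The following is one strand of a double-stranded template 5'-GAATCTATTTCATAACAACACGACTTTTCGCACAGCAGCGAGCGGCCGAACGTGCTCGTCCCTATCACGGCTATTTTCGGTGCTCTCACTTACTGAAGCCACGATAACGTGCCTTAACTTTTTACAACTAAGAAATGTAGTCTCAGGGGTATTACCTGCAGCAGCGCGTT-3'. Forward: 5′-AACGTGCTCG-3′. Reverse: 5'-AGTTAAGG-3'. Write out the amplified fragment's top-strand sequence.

5'-AACGTGCTCGTCCCTATCACGGCTATTTTCGGTGCTCTCACTTACTGAAGCCACGATAACGTGCCTTAACT-3'

The forward primer matches the template at positions 49–58.
Reverse complement of the reverse primer: CCTTAACT. This occurs on the top strand at positions 112–119.
The product is the template from position 49 through 119 (71 bp).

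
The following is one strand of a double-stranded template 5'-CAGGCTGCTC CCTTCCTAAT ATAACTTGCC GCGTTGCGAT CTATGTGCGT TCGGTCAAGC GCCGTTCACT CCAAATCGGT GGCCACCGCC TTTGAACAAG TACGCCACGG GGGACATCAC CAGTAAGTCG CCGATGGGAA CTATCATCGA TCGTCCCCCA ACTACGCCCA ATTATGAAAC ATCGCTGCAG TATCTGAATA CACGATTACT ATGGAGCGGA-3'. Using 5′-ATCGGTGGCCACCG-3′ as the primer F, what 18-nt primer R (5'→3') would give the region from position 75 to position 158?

The product's 3' end on the top strand is position 158.
The reverse primer anneals to the top strand over positions 141–158, i.e. to CTATCATCGATCGTCCCC.
Its sequence written 5'→3' is the reverse complement: GGGGACGATCGATGATAG.

5'-GGGGACGATCGATGATAG-3'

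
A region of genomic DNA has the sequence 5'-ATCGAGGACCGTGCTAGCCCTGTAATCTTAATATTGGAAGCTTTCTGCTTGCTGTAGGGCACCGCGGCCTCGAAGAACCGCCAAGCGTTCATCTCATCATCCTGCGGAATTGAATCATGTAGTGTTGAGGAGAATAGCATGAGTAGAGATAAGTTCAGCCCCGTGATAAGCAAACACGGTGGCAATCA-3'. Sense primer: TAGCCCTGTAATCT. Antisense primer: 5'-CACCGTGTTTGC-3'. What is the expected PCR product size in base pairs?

167 bp

Scanning the template, TAGCCCTGTAATCT occurs at positions 15–28; this primer anneals to the bottom strand there with its 3' end pointing downstream.
Reverse complement of the reverse primer: GCAAACACGGTG. This occurs on the top strand at positions 170–181.
The product runs from position 15 to position 181, so its length is 181 − 15 + 1 = 167 bp.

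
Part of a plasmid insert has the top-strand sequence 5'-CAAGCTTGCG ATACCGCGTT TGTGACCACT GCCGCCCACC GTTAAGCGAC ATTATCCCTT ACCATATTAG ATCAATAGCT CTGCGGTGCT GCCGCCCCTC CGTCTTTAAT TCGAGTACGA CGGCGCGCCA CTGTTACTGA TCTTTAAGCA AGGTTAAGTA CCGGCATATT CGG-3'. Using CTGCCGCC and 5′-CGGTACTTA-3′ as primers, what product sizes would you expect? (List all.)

135 bp, 75 bp

The forward primer CTGCCGCC matches the top strand at positions 29–36, 89–96.
The reverse primer's reverse complement is TAAGTACCG, matching at positions 155–163.
Each forward site pairs with the reverse site to give a product ending at position 163: sizes 135, 75 bp.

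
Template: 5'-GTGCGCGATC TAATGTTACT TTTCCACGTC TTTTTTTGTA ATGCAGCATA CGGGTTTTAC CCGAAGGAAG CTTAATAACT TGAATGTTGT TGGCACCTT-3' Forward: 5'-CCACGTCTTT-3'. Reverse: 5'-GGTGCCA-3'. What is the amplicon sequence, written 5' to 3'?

The forward primer matches the template at positions 24–33.
Taking the reverse complement of GGTGCCA gives TGGCACC, found at positions 91–97 on the template; the primer anneals here to the top strand with its 3' end pointing upstream.
The product is the template from position 24 through 97 (74 bp).

5'-CCACGTCTTTTTTTGTAATGCAGCATACGGGTTTTACCCGAAGGAAGCTTAATAACTTGAATGTTGTTGGCACC-3'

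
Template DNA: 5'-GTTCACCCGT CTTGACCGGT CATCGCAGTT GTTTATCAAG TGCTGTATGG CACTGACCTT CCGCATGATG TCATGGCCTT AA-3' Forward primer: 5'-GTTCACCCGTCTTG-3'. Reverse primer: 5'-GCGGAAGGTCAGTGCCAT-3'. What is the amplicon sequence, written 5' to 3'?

Scanning the template, GTTCACCCGTCTTG occurs at positions 1–14; this primer anneals to the bottom strand there with its 3' end pointing downstream.
Taking the reverse complement of GCGGAAGGTCAGTGCCAT gives ATGGCACTGACCTTCCGC, found at positions 47–64 on the template; the primer anneals here to the top strand with its 3' end pointing upstream.
The product is the template from position 1 through 64 (64 bp).

5'-GTTCACCCGTCTTGACCGGTCATCGCAGTTGTTTATCAAGTGCTGTATGGCACTGACCTTCCGC-3'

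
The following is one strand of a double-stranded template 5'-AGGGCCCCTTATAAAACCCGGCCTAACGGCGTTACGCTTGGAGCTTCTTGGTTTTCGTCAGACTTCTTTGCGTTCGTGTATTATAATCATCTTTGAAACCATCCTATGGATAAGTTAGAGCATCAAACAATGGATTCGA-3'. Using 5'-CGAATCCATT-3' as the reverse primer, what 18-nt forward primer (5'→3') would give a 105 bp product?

The reverse primer's reverse complement AATGGATTCG matches the template at positions 129–138, so the product ends at position 138.
A 105 bp product then starts at position 138 − 105 + 1 = 34.
The forward primer is identical to the top strand there: ACGCTTGGAGCTTCTTGG.

5'-ACGCTTGGAGCTTCTTGG-3'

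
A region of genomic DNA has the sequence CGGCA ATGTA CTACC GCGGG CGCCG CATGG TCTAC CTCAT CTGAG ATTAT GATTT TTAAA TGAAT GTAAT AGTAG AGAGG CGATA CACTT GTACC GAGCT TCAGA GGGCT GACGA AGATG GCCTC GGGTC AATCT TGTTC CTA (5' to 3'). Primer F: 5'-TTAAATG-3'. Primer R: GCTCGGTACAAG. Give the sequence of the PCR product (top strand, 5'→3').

5'-TTAAATGAATGTAATAGTAGAGAGGCGATACACTTGTACCGAGC-3'

Scanning the template, TTAAATG occurs at positions 56–62; this primer anneals to the bottom strand there with its 3' end pointing downstream.
Reverse complement of the reverse primer: CTTGTACCGAGC. This occurs on the top strand at positions 88–99.
The product is the template from position 56 through 99 (44 bp).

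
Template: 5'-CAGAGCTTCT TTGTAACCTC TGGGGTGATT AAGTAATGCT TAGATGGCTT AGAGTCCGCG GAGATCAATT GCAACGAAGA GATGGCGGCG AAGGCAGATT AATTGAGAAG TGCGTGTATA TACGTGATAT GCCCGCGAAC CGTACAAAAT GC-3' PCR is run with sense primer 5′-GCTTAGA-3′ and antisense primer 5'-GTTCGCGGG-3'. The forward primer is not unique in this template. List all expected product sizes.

103 bp, 94 bp

The forward primer GCTTAGA matches the top strand at positions 38–44, 47–53.
The reverse primer's reverse complement is CCCGCGAAC, matching at positions 132–140.
Each forward site pairs with the reverse site to give a product ending at position 140: sizes 103, 94 bp.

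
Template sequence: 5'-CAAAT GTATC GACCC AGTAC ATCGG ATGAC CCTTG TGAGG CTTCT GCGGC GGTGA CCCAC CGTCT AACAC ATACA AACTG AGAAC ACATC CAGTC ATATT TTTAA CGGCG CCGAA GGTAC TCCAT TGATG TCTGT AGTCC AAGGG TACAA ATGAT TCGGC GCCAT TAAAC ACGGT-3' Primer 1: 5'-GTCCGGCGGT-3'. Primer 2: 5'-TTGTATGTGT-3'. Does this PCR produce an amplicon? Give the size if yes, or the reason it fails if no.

Primer 1 (GTCCGGCGGT) does not match the top strand, and its reverse complement ACCGCCGGAC does not match either.
With no annealing site for primer 1, no amplification occurs.

No product — primer 1 has no binding site in the template.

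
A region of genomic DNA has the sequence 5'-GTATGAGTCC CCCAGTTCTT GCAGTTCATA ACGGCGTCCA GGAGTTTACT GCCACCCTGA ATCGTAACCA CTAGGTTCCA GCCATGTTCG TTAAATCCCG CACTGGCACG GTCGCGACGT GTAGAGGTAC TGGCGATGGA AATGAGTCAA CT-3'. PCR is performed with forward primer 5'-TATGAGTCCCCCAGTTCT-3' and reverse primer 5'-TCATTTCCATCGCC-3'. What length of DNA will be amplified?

The forward primer matches the template at positions 2–19.
Taking the reverse complement of TCATTTCCATCGCC gives GGCGATGGAAATGA, found at positions 132–145 on the template; the primer anneals here to the top strand with its 3' end pointing upstream.
The product runs from position 2 to position 145, so its length is 145 − 2 + 1 = 144 bp.

144 bp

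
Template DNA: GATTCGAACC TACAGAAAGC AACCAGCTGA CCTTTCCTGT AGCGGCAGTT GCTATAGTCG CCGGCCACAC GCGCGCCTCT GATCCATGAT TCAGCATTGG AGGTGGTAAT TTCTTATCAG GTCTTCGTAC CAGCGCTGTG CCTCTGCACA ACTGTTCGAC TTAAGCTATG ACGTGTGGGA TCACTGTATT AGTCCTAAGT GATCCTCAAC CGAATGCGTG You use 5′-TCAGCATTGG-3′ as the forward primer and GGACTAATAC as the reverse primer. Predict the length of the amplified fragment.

Scanning the template, TCAGCATTGG occurs at positions 91–100; this primer anneals to the bottom strand there with its 3' end pointing downstream.
The reverse primer's reverse complement is GTATTAGTCC, which matches the template at positions 186–195.
Product length = (reverse-primer end) − (forward-primer start) + 1 = 195 − 91 + 1 = 105 bp.

105 bp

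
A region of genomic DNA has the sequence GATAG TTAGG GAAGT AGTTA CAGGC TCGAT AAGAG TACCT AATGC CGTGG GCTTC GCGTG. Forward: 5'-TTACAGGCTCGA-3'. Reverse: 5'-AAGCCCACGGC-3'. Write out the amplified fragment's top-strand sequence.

5'-TTACAGGCTCGATAAGAGTACCTAATGCCGTGGGCTT-3'

Forward primer TTACAGGCTCGA is found on the top strand at positions 18–29.
Taking the reverse complement of AAGCCCACGGC gives GCCGTGGGCTT, found at positions 44–54 on the template; the primer anneals here to the top strand with its 3' end pointing upstream.
The product is the template from position 18 through 54 (37 bp).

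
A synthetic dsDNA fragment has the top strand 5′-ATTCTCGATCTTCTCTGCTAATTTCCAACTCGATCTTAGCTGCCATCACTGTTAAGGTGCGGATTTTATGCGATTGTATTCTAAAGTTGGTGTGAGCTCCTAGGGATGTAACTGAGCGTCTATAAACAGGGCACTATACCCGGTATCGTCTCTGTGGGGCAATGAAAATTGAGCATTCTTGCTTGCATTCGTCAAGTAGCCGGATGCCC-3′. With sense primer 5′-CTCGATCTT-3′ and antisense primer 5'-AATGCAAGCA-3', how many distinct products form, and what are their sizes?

The forward primer CTCGATCTT matches the top strand at positions 4–12, 29–37.
The reverse primer's reverse complement is TGCTTGCATT, matching at positions 180–189.
Each forward site pairs with the reverse site to give a product ending at position 189: sizes 186, 161 bp.

Two products: 186 bp, 161 bp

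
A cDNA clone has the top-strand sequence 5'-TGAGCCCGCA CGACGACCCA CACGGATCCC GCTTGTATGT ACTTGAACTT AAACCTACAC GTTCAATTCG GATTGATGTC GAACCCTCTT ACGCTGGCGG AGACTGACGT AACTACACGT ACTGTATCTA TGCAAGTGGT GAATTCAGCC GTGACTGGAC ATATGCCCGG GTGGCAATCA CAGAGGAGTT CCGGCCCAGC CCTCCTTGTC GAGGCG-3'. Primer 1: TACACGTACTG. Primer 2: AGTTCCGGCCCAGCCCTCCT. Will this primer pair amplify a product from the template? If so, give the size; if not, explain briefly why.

No product — both primers anneal to the same strand and extend in the same direction.

Primer 1 (TACACGTACTG) matches the top strand at positions 114–124 (3' end points downstream).
Primer 2 (AGTTCCGGCCCAGCCCTCCT) also matches the top strand directly, at positions 187–206 — its reverse complement AGGAGGGCTGGGCCGGAACT is not present.
Both primers anneal to the bottom strand with 3' ends pointing the same way, so neither can prime synthesis back toward the other.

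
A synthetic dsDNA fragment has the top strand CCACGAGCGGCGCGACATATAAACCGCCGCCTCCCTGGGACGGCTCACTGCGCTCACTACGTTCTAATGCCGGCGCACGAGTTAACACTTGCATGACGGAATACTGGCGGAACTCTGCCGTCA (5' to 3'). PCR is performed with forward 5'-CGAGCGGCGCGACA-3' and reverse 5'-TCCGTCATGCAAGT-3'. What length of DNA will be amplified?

The forward primer matches the template at positions 4–17.
Taking the reverse complement of TCCGTCATGCAAGT gives ACTTGCATGACGGA, found at positions 87–100 on the template; the primer anneals here to the top strand with its 3' end pointing upstream.
The product runs from position 4 to position 100, so its length is 100 − 4 + 1 = 97 bp.

97 bp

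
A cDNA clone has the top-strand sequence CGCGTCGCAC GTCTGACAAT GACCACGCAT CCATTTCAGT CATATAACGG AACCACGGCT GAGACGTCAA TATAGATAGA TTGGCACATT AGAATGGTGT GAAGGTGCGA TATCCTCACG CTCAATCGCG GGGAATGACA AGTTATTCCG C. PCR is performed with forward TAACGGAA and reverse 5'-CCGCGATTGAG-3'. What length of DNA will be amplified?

The forward primer matches the template at positions 45–52.
Reverse complement of the reverse primer: CTCAATCGCGG. This occurs on the top strand at positions 121–131.
The product runs from position 45 to position 131, so its length is 131 − 45 + 1 = 87 bp.

87 bp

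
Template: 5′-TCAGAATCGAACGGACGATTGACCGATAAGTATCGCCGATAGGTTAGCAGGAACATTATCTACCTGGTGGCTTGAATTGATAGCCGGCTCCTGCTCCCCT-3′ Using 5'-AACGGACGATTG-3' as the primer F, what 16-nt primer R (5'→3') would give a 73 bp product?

5'-TATCAATTCAAGCCAC-3'

The forward primer binds at positions 10–21, so a 73 bp product ends at position 10 + 73 − 1 = 82.
The reverse primer anneals to the top strand over positions 67–82, i.e. to GTGGCTTGAATTGATA.
Its sequence written 5'→3' is the reverse complement: TATCAATTCAAGCCAC.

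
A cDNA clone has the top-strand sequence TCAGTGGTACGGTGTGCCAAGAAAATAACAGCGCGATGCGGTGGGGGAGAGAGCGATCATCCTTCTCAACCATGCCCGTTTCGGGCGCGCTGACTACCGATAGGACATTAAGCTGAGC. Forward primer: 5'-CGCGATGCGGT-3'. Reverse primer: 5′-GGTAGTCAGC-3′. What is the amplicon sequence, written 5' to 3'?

5'-CGCGATGCGGTGGGGGAGAGAGCGATCATCCTTCTCAACCATGCCCGTTTCGGGCGCGCTGACTACC-3'

Forward primer CGCGATGCGGT is found on the top strand at positions 32–42.
Taking the reverse complement of GGTAGTCAGC gives GCTGACTACC, found at positions 89–98 on the template; the primer anneals here to the top strand with its 3' end pointing upstream.
The product is the template from position 32 through 98 (67 bp).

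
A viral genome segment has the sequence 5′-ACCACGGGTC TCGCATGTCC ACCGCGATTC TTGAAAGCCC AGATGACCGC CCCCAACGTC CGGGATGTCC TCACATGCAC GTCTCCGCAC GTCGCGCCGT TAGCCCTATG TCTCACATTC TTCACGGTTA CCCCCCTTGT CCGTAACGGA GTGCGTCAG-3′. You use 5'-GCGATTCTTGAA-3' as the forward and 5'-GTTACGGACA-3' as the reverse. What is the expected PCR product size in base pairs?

124 bp

Scanning the template, GCGATTCTTGAA occurs at positions 24–35; this primer anneals to the bottom strand there with its 3' end pointing downstream.
Taking the reverse complement of GTTACGGACA gives TGTCCGTAAC, found at positions 138–147 on the template; the primer anneals here to the top strand with its 3' end pointing upstream.
The product runs from position 24 to position 147, so its length is 147 − 24 + 1 = 124 bp.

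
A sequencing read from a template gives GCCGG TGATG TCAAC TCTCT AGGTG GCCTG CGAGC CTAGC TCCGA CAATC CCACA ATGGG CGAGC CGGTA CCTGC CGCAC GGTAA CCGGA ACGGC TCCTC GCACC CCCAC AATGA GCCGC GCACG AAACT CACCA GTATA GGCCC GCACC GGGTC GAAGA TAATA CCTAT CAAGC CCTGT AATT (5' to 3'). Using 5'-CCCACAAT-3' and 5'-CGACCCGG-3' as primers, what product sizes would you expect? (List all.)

107 bp, 51 bp

The forward primer CCCACAAT matches the top strand at positions 50–57, 106–113.
The reverse primer's reverse complement is CCGGGTCG, matching at positions 149–156.
Each forward site pairs with the reverse site to give a product ending at position 156: sizes 107, 51 bp.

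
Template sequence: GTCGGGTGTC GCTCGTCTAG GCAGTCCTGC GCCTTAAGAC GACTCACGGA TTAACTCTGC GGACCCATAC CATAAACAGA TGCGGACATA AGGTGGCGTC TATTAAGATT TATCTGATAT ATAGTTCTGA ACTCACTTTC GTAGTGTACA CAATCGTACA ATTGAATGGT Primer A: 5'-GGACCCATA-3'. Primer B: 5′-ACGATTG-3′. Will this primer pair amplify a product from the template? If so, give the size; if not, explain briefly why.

Yes — a 97 bp product.

Primer A (GGACCCATA) matches the top strand at positions 61–69; it acts as a forward primer.
Primer B's reverse complement is CAATCGT, matching the top strand at positions 151–157; it acts as a reverse primer.
The 3' ends face each other across positions 61–157, giving a 97 bp product.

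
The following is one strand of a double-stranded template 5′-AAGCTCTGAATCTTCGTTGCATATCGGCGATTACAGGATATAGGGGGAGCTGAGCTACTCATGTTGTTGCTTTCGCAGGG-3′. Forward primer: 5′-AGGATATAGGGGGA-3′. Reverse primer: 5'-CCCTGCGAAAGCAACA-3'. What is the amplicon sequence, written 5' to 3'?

5'-AGGATATAGGGGGAGCTGAGCTACTCATGTTGTTGCTTTCGCAGGG-3'

The forward primer matches the template at positions 35–48.
The reverse primer's reverse complement is TGTTGCTTTCGCAGGG, which matches the template at positions 65–80.
The product is the template from position 35 through 80 (46 bp).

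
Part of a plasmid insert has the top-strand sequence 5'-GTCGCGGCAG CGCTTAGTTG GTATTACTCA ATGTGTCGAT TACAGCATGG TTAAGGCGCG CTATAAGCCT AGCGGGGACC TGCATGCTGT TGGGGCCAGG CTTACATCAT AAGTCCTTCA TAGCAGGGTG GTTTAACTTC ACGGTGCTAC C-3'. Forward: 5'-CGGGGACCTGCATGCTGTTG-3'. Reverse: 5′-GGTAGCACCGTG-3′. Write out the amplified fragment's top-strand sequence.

5'-CGGGGACCTGCATGCTGTTGGGGCCAGGCTTACATCATAAGTCCTTCATAGCAGGGTGGTTTAACTTCACGGTGCTACC-3'

Scanning the template, CGGGGACCTGCATGCTGTTG occurs at positions 73–92; this primer anneals to the bottom strand there with its 3' end pointing downstream.
Taking the reverse complement of GGTAGCACCGTG gives CACGGTGCTACC, found at positions 140–151 on the template; the primer anneals here to the top strand with its 3' end pointing upstream.
The product is the template from position 73 through 151 (79 bp).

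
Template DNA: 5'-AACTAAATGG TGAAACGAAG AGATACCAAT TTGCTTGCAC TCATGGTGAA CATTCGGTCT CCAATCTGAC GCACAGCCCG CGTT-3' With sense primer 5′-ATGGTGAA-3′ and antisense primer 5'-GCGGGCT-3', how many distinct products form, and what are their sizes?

The forward primer ATGGTGAA matches the top strand at positions 7–14, 43–50.
The reverse primer's reverse complement is AGCCCGC, matching at positions 75–81.
Each forward site pairs with the reverse site to give a product ending at position 81: sizes 75, 39 bp.

Two products: 75 bp, 39 bp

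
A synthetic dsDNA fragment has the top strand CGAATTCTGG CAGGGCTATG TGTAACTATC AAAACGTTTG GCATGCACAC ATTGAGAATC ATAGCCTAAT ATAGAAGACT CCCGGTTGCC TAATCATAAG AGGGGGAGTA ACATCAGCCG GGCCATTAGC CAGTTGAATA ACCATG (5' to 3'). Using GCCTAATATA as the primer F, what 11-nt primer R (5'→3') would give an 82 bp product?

5'-ATGGTTATTCA-3'

The forward primer binds at positions 64–73, so an 82 bp product ends at position 64 + 82 − 1 = 145.
The reverse primer anneals to the top strand over positions 135–145, i.e. to TGAATAACCAT.
Its sequence written 5'→3' is the reverse complement: ATGGTTATTCA.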